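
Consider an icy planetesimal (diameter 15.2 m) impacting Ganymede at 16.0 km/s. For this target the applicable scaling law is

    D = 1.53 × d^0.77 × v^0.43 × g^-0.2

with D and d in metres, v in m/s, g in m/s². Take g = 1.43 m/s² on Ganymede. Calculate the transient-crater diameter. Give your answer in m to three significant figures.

In SI units: v = 16000 m/s.
d^0.77 = 15.2^0.77 = 8.129
v^0.43 = 16000^0.43 = 64.23
g^-0.2 = 1.43^-0.2 = 0.9310
D = 1.53 × 8.129 × 64.23 × 0.9310 = 743.7 m

D ≈ 744 m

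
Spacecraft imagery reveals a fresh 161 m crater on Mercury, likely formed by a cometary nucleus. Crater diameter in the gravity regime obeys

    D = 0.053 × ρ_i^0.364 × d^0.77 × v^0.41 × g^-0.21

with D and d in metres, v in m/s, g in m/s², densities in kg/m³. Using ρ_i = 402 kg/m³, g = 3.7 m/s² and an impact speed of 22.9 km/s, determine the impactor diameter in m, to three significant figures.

d ≈ 13.3 m

Rearranging for d: d = [D / (0.053 · 402^0.364 · 22900^0.41 · 3.7^-0.21)]^(1/0.77).
402^0.364 = 8.870
22900^0.41 = 61.31
3.7^-0.21 = 0.7598
Denominator = 0.053 × 8.870 × 61.31 × 0.7598 = 21.90
D / 21.90 = 161 / 21.90 = 7.352
d = 7.352^(1/0.77) = 7.352^1.2987 = 13.34 m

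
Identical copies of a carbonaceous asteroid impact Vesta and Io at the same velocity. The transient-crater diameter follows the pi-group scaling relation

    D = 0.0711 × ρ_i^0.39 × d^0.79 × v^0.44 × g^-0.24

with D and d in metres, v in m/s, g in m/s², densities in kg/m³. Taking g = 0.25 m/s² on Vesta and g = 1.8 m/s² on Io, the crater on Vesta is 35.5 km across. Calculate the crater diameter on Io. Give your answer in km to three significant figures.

D ≈ 22.1 km

All impactor-dependent factors cancel in the ratio, leaving D_Io/D_Vesta = (g_Io/g_Vesta)^-0.24.
(1.8/0.25)^-0.24 = 7.200^-0.24 = 0.6226
D_Io = 0.6226 × 35.5 km = 22.1 km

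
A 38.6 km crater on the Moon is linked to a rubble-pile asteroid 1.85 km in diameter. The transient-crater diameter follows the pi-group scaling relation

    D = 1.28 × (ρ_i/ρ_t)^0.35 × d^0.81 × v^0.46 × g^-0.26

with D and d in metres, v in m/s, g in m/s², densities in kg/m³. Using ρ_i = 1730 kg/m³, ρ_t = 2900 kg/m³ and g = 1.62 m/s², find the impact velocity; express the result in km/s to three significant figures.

v ≈ 18.8 km/s

Rearranging for v: v = [D / (1.28 · (1730/2900)^0.35 · 1850^0.81 · 1.62^-0.26)]^(1/0.46).
D = 38600 m.
(1730/2900)^0.35 = 0.8346
1850^0.81 = 443.0
1.62^-0.26 = 0.8821
Denominator = 1.28 × 0.8346 × 443.0 × 0.8821 = 417.5
D / 417.5 = 38600 / 417.5 = 92.46
v = 92.46^(1/0.46) = 92.46^2.1739 = 18784 m/s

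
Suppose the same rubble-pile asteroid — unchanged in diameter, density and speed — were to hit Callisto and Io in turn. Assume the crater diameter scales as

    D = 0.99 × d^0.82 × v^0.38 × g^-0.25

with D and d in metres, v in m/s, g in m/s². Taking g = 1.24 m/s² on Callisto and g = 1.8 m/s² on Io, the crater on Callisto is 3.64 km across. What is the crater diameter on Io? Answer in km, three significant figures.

All impactor-dependent factors cancel in the ratio, leaving D_Io/D_Callisto = (g_Io/g_Callisto)^-0.25.
(1.8/1.24)^-0.25 = 1.452^-0.25 = 0.9110
D_Io = 0.9110 × 3.64 km = 3.32 km

D ≈ 3.32 km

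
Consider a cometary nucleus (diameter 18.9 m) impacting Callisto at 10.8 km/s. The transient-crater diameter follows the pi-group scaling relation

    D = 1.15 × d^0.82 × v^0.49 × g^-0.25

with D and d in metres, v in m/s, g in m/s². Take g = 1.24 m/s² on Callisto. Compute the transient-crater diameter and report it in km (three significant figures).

D ≈ 1.15 km

In SI units: v = 10800 m/s.
d^0.82 = 18.9^0.82 = 11.14
v^0.49 = 10800^0.49 = 94.71
g^-0.25 = 1.24^-0.25 = 0.9476
D = 1.15 × 11.14 × 94.71 × 0.9476 = 1150 m
   = 1.150 km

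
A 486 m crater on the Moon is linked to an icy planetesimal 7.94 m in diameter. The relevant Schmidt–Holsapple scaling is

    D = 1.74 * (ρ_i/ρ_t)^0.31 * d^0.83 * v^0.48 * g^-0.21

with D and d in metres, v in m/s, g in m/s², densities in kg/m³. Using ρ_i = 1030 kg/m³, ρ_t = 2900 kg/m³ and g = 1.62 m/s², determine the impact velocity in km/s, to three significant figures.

v ≈ 8.36 km/s

Rearranging for v: v = [D / (1.74 · (1030/2900)^0.31 · 7.94^0.83 · 1.62^-0.21)]^(1/0.48).
(1030/2900)^0.31 = 0.7255
7.94^0.83 = 5.583
1.62^-0.21 = 0.9037
Denominator = 1.74 × 0.7255 × 5.583 × 0.9037 = 6.369
D / 6.369 = 486 / 6.369 = 76.31
v = 76.31^(1/0.48) = 76.31^2.0833 = 8356 m/s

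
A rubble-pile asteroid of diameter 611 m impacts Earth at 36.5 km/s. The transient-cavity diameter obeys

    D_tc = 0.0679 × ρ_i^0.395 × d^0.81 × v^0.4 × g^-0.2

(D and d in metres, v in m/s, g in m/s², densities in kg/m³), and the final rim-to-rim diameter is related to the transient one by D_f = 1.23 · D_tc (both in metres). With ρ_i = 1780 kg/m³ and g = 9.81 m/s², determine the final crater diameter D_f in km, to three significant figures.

v = 36500 m/s.
ρ_i^0.395 = 1780^0.395 = 19.23
d^0.81 = 611^0.81 = 180.6
v^0.4 = 36500^0.4 = 66.82
g^-0.2 = 9.81^-0.2 = 0.6334
D_tc = 0.0679 × 19.23 × 180.6 × 66.82 × 0.6334 = 9980 m
D_f = 1.23 × 9980 = 12275 m
     = 12.28 km

D_f ≈ 12.3 km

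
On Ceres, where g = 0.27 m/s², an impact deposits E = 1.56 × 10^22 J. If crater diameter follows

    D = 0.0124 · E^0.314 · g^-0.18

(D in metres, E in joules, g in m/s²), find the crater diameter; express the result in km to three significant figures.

E^0.314 = (1.56 × 10^22)^0.314 = 9.303 × 10^6
g^-0.18 = 0.27^-0.18 = 1.266
D = 0.0124 × 9.303 × 10^6 × 1.266 = 1.460 × 10^5 m
   = 146.0 km

D ≈ 146 km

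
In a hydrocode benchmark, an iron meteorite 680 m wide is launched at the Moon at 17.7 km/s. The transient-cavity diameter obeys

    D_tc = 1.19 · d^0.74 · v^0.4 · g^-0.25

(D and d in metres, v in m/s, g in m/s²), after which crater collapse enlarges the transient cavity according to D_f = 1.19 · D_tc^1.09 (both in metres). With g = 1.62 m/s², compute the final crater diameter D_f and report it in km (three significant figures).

v = 17700 m/s.
d^0.74 = 680^0.74 = 124.8
v^0.4 = 17700^0.4 = 50.03
g^-0.25 = 1.62^-0.25 = 0.8864
D_tc = 1.19 × 124.8 × 50.03 × 0.8864 = 6586 m
D_f = 1.19 × (6586)^1.09 = 17292 m
     = 17.29 km

D_f ≈ 17.3 km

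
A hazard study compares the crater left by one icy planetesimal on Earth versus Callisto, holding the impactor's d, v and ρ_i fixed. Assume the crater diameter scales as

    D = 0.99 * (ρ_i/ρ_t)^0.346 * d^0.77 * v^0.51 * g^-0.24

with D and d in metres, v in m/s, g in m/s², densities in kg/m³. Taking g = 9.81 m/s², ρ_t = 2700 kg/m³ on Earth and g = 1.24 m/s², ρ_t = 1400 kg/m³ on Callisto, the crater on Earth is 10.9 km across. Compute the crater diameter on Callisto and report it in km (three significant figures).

D ≈ 22.5 km

The impactor-only factors (d, v, ρ_i) cancel in the ratio, leaving D_Callisto/D_Earth = (g_Callisto/g_Earth)^-0.24 · (ρ_t,Earth/ρ_t,Callisto)^0.346.
(1.24/9.81)^-0.24 = 0.1264^-0.24 = 1.643
(2700/1400)^0.346 = 1.929^0.346 = 1.255
Ratio = 1.643 × 1.255 = 2.062
D_Callisto = 2.062 × 10.9 km = 22.5 km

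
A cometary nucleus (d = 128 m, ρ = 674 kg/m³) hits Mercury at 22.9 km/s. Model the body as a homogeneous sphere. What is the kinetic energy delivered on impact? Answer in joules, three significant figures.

v = 22900 m/s.
Mass m = (π/6) ρ d³ = (π/6) × 674 × (128)³ = 7.401 × 10^8 kg
E = ½ m v² = 0.5 × 7.401 × 10^8 × (22900)² = 1.941 × 10^17 J

E ≈ 1.94 × 10^17 J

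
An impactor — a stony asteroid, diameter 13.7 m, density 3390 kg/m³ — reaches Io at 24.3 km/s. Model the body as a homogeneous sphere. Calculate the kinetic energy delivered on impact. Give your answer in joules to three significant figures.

v = 24300 m/s.
Mass m = (π/6) ρ d³ = (π/6) × 3390 × (13.7)³ = 4.564 × 10^6 kg
E = ½ m v² = 0.5 × 4.564 × 10^6 × (24300)² = 1.347 × 10^15 J

E ≈ 1.35 × 10^15 J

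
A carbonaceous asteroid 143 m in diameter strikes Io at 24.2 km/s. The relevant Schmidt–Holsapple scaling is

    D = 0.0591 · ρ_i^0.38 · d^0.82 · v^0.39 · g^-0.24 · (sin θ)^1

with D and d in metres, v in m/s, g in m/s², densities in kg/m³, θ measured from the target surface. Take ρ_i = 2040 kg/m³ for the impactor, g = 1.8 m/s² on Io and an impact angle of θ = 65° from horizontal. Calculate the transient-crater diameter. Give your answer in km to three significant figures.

In SI units: v = 24200 m/s.
ρ_i^0.38 = 2040^0.38 = 18.10
d^0.82 = 143^0.82 = 58.53
v^0.39 = 24200^0.39 = 51.25
g^-0.24 = 1.8^-0.24 = 0.8684
(sin 65°)^1 = 0.9063^1 = 0.9063
D = 0.0591 × 18.10 × 58.53 × 51.25 × 0.8684 × 0.9063 = 2525 m
   = 2.525 km

D ≈ 2.53 km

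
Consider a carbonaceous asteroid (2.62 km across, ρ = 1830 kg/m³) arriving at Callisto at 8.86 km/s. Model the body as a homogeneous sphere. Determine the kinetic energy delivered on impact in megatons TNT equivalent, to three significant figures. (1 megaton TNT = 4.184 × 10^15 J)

E ≈ 1.62 × 10^5 Mt TNT

d = 2620 m; v = 8860 m/s.
Mass m = (π/6) ρ d³ = (π/6) × 1830 × (2620)³ = 1.723 × 10^13 kg
E = ½ m v² = 0.5 × 1.723 × 10^13 × (8860)² = 6.763 × 10^20 J
   = 6.763 × 10^20 / 4.184×10^15 = 1.616 × 10^5 Mt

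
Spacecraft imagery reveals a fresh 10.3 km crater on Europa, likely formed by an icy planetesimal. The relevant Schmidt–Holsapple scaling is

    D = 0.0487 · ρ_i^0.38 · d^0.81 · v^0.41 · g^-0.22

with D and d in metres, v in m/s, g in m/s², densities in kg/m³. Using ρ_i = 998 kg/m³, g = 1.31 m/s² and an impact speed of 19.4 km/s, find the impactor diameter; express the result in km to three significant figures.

Rearranging for d: d = [D / (0.0487 · 998^0.38 · 19400^0.41 · 1.31^-0.22)]^(1/0.81).
D = 10300 m.
998^0.38 = 13.79
19400^0.41 = 57.28
1.31^-0.22 = 0.9423
Denominator = 0.0487 × 13.79 × 57.28 × 0.9423 = 36.25
D / 36.25 = 10300 / 36.25 = 284.1
d = 284.1^(1/0.81) = 284.1^1.2346 = 1069 m

d ≈ 1.07 km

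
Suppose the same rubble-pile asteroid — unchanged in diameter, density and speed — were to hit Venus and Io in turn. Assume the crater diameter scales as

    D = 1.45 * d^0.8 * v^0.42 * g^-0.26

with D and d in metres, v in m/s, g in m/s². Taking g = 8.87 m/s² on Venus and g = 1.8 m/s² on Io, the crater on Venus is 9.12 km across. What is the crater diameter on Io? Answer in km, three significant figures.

All impactor-dependent factors cancel in the ratio, leaving D_Io/D_Venus = (g_Io/g_Venus)^-0.26.
(1.8/8.87)^-0.26 = 0.2029^-0.26 = 1.514
D_Io = 1.514 × 9.12 km = 13.8 km

D ≈ 13.8 km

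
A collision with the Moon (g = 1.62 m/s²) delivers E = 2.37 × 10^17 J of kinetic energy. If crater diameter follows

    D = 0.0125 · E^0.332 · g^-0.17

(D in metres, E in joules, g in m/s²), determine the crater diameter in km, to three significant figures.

E^0.332 = (2.37 × 10^17)^0.332 = 5.867 × 10^5
g^-0.17 = 1.62^-0.17 = 0.9213
D = 0.0125 × 5.867 × 10^5 × 0.9213 = 6757 m
   = 6.757 km

D ≈ 6.76 km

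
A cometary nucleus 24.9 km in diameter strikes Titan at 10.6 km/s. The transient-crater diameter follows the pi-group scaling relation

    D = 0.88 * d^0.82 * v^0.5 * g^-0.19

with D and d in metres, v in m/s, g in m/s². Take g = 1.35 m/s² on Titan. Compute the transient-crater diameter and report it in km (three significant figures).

In SI units: d = 24900 m, v = 10600 m/s.
d^0.82 = 24900^0.82 = 4026
v^0.5 = 10600^0.5 = 103.0
g^-0.19 = 1.35^-0.19 = 0.9446
D = 0.88 × 4026 × 103.0 × 0.9446 = 3.447 × 10^5 m
   = 344.7 km

D ≈ 345 km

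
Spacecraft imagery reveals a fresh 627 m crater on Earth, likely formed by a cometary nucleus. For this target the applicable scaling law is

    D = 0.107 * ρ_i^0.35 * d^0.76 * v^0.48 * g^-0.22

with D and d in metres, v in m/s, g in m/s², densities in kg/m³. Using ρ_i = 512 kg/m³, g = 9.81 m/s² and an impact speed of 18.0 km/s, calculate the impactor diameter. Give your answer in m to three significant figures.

Rearranging for d: d = [D / (0.107 · 512^0.35 · 18000^0.48 · 9.81^-0.22)]^(1/0.76).
512^0.35 = 8.877
18000^0.48 = 110.3
9.81^-0.22 = 0.6051
Denominator = 0.107 × 8.877 × 110.3 × 0.6051 = 63.39
D / 63.39 = 627 / 63.39 = 9.891
d = 9.891^(1/0.76) = 9.891^1.3158 = 20.40 m

d ≈ 20.4 m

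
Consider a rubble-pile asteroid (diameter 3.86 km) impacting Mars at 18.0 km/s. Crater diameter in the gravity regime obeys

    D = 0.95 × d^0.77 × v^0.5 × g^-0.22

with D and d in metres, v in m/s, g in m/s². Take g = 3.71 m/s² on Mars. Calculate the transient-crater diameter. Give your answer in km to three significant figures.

D ≈ 55.2 km

In SI units: d = 3860 m, v = 18000 m/s.
d^0.77 = 3860^0.77 = 577.7
v^0.5 = 18000^0.5 = 134.2
g^-0.22 = 3.71^-0.22 = 0.7494
D = 0.95 × 577.7 × 134.2 × 0.7494 = 55194 m
   = 55.19 km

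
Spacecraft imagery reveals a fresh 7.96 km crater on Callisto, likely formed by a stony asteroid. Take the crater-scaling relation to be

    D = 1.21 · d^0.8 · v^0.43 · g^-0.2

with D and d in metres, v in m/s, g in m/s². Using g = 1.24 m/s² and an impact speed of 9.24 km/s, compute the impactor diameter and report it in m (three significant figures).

d ≈ 462 m

Rearranging for d: d = [D / (1.21 · 9240^0.43 · 1.24^-0.2)]^(1/0.8).
D = 7960 m.
9240^0.43 = 50.73
1.24^-0.2 = 0.9579
Denominator = 1.21 × 50.73 × 0.9579 = 58.80
D / 58.80 = 7960 / 58.80 = 135.4
d = 135.4^(1/0.8) = 135.4^1.25 = 461.9 m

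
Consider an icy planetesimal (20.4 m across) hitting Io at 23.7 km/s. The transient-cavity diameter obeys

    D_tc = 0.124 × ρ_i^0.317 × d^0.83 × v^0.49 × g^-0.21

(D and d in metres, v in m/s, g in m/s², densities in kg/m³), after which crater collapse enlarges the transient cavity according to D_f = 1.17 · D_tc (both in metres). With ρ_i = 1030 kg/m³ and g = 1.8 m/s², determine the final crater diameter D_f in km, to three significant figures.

v = 23700 m/s.
ρ_i^0.317 = 1030^0.317 = 9.017
d^0.83 = 20.4^0.83 = 12.22
v^0.49 = 23700^0.49 = 139.2
g^-0.21 = 1.8^-0.21 = 0.8839
D_tc = 0.124 × 9.017 × 12.22 × 139.2 × 0.8839 = 1681 m
D_f = 1.17 × 1681 = 1967 m
     = 1.967 km

D_f ≈ 1.97 km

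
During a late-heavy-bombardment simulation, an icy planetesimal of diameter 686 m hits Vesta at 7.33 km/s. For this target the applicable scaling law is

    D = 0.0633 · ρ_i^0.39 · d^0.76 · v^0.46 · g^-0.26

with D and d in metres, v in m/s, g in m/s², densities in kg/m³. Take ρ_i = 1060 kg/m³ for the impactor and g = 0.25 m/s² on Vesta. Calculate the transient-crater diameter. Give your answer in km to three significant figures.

D ≈ 11.8 km

In SI units: v = 7330 m/s.
ρ_i^0.39 = 1060^0.39 = 15.13
d^0.76 = 686^0.76 = 143.1
v^0.46 = 7330^0.46 = 59.97
g^-0.26 = 0.25^-0.26 = 1.434
D = 0.0633 × 15.13 × 143.1 × 59.97 × 1.434 = 11786 m
   = 11.79 km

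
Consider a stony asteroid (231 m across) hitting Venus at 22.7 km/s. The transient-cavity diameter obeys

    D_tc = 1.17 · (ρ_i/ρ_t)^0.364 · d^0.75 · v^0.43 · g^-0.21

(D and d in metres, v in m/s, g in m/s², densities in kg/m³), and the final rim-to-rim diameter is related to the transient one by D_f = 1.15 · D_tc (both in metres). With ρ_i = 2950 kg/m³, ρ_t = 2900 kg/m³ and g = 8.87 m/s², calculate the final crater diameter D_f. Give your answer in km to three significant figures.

v = 22700 m/s.
(ρ_i/ρ_t)^0.364 = (2950/2900)^0.364 = 1.006
d^0.75 = 231^0.75 = 59.25
v^0.43 = 22700^0.43 = 74.66
g^-0.21 = 8.87^-0.21 = 0.6323
D_tc = 1.17 × 1.006 × 59.25 × 74.66 × 0.6323 = 3292 m
D_f = 1.15 × 3292 = 3786 m
     = 3.786 km

D_f ≈ 3.79 km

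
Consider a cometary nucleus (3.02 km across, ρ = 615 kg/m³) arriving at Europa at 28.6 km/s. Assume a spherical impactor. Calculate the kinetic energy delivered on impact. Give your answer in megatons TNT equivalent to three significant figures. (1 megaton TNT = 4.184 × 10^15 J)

d = 3020 m; v = 28600 m/s.
Mass m = (π/6) ρ d³ = (π/6) × 615 × (3020)³ = 8.869 × 10^12 kg
E = ½ m v² = 0.5 × 8.869 × 10^12 × (28600)² = 3.627 × 10^21 J
   = 3.627 × 10^21 / 4.184×10^15 = 8.669 × 10^5 Mt

E ≈ 8.67 × 10^5 Mt TNT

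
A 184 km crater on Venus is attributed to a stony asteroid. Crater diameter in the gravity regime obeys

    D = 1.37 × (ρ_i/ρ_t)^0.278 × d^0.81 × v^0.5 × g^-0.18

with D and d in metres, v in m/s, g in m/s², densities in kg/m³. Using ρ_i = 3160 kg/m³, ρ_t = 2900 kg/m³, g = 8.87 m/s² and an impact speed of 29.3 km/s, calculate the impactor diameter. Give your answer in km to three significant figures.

d ≈ 5.91 km

Rearranging for d: d = [D / (1.37 · (3160/2900)^0.278 · 29300^0.5 · 8.87^-0.18)]^(1/0.81).
D = 184000 m.
(3160/2900)^0.278 = 1.024
29300^0.5 = 171.2
8.87^-0.18 = 0.6751
Denominator = 1.37 × 1.024 × 171.2 × 0.6751 = 162.1
D / 162.1 = 184000 / 162.1 = 1135
d = 1135^(1/0.81) = 1135^1.2346 = 5912 m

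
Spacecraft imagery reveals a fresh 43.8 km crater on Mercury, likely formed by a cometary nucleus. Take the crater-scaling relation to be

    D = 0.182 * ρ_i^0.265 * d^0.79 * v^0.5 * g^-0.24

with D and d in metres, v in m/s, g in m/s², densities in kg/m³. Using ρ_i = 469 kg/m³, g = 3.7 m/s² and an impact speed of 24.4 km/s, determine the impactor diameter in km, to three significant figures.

d ≈ 2.05 km

Rearranging for d: d = [D / (0.182 · 469^0.265 · 24400^0.5 · 3.7^-0.24)]^(1/0.79).
D = 43800 m.
469^0.265 = 5.103
24400^0.5 = 156.2
3.7^-0.24 = 0.7305
Denominator = 0.182 × 5.103 × 156.2 × 0.7305 = 106.0
D / 106.0 = 43800 / 106.0 = 413.2
d = 413.2^(1/0.79) = 413.2^1.2658 = 2049 m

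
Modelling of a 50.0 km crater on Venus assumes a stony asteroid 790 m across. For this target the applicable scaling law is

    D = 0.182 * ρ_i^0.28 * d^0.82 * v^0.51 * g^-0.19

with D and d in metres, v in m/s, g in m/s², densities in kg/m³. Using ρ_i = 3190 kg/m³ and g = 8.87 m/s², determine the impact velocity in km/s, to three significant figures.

v ≈ 27.2 km/s

Rearranging for v: v = [D / (0.182 · 3190^0.28 · 790^0.82 · 8.87^-0.19)]^(1/0.51).
D = 50000 m.
3190^0.28 = 9.573
790^0.82 = 237.7
8.87^-0.19 = 0.6605
Denominator = 0.182 × 9.573 × 237.7 × 0.6605 = 273.5
D / 273.5 = 50000 / 273.5 = 182.8
v = 182.8^(1/0.51) = 182.8^1.9608 = 27245 m/s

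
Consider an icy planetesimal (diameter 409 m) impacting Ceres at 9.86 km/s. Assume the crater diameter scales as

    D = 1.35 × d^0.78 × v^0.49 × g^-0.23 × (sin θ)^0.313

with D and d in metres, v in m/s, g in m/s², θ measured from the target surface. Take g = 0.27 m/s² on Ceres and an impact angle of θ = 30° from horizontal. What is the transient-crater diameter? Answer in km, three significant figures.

D ≈ 14.5 km

In SI units: v = 9860 m/s.
d^0.78 = 409^0.78 = 108.9
v^0.49 = 9860^0.49 = 90.57
g^-0.23 = 0.27^-0.23 = 1.351
(sin 30°)^0.313 = 0.5000^0.313 = 0.8050
D = 1.35 × 108.9 × 90.57 × 1.351 × 0.8050 = 14481 m
   = 14.48 km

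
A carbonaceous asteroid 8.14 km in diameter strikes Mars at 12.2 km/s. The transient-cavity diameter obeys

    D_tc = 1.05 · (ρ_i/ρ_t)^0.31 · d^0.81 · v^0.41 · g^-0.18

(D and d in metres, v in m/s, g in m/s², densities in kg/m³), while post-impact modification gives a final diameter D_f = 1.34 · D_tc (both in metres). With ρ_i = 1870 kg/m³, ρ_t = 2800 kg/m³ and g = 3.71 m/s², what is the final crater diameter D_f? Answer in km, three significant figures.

D_f ≈ 68.3 km

In SI: d = 8140 m, v = 12200 m/s.
(ρ_i/ρ_t)^0.31 = (1870/2800)^0.31 = 0.8824
d^0.81 = 8140^0.81 = 1471
v^0.41 = 12200^0.41 = 47.36
g^-0.18 = 3.71^-0.18 = 0.7898
D_tc = 1.05 × 0.8824 × 1471 × 47.36 × 0.7898 = 50980 m
D_f = 1.34 × 50980 = 68313 m
     = 68.31 km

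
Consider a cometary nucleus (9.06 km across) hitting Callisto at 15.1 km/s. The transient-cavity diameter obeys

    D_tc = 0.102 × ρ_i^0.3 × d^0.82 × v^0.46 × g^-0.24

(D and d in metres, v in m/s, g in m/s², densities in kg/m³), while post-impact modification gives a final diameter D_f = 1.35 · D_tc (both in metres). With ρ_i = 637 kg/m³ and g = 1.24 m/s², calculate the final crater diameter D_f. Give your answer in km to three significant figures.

D_f ≈ 133 km

In SI: d = 9060 m, v = 15100 m/s.
ρ_i^0.3 = 637^0.3 = 6.938
d^0.82 = 9060^0.82 = 1757
v^0.46 = 15100^0.46 = 83.62
g^-0.24 = 1.24^-0.24 = 0.9497
D_tc = 0.102 × 6.938 × 1757 × 83.62 × 0.9497 = 98740 m
D_f = 1.35 × 98740 = 1.333 × 10^5 m
     = 133.3 km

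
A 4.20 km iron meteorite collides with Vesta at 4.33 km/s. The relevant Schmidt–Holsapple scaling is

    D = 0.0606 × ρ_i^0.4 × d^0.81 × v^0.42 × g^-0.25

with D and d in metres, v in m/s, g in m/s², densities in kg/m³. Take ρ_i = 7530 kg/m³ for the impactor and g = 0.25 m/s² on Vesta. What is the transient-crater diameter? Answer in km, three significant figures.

In SI units: d = 4200 m, v = 4330 m/s.
ρ_i^0.4 = 7530^0.4 = 35.54
d^0.81 = 4200^0.81 = 860.7
v^0.42 = 4330^0.42 = 33.68
g^-0.25 = 0.25^-0.25 = 1.414
D = 0.0606 × 35.54 × 860.7 × 33.68 × 1.414 = 88280 m
   = 88.28 km

D ≈ 88.3 km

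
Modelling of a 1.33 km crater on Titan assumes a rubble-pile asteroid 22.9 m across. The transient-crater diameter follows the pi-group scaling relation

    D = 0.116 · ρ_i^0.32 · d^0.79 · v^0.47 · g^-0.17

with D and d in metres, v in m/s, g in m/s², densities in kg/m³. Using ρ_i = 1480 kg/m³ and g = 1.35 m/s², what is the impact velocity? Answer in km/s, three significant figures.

v ≈ 17.4 km/s

Rearranging for v: v = [D / (0.116 · 1480^0.32 · 22.9^0.79 · 1.35^-0.17)]^(1/0.47).
D = 1330 m.
1480^0.32 = 10.34
22.9^0.79 = 11.87
1.35^-0.17 = 0.9503
Denominator = 0.116 × 10.34 × 11.87 × 0.9503 = 13.53
D / 13.53 = 1330 / 13.53 = 98.30
v = 98.30^(1/0.47) = 98.30^2.1277 = 17360 m/s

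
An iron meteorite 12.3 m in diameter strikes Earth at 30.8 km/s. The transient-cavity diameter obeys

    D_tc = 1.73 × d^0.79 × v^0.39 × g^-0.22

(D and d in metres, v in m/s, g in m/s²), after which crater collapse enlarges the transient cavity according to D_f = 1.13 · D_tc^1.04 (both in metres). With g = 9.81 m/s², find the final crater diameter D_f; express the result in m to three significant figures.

D_f ≈ 616 m

v = 30800 m/s.
d^0.79 = 12.3^0.79 = 7.261
v^0.39 = 30800^0.39 = 56.30
g^-0.22 = 9.81^-0.22 = 0.6051
D_tc = 1.73 × 7.261 × 56.30 × 0.6051 = 427.9 m
D_f = 1.13 × (427.9)^1.04 = 616.1 m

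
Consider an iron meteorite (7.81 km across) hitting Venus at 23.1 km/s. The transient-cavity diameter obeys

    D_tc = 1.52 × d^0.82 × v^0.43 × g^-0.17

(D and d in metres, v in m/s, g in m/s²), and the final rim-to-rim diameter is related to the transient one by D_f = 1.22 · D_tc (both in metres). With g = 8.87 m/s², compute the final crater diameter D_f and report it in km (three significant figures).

D_f ≈ 150 km

In SI: d = 7810 m, v = 23100 m/s.
d^0.82 = 7810^0.82 = 1556
v^0.43 = 23100^0.43 = 75.22
g^-0.17 = 8.87^-0.17 = 0.6900
D_tc = 1.52 × 1556 × 75.22 × 0.6900 = 1.228 × 10^5 m
D_f = 1.22 × 1.228 × 10^5 = 1.498 × 10^5 m
     = 149.8 km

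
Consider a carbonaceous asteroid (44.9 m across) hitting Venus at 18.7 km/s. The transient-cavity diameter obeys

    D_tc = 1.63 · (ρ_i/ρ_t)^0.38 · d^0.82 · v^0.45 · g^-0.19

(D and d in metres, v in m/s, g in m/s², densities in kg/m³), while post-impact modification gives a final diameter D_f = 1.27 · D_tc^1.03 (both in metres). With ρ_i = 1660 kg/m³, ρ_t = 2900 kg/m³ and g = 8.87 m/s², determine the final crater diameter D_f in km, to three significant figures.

D_f ≈ 2.62 km

v = 18700 m/s.
(ρ_i/ρ_t)^0.38 = (1660/2900)^0.38 = 0.8090
d^0.82 = 44.9^0.82 = 22.64
v^0.45 = 18700^0.45 = 83.62
g^-0.19 = 8.87^-0.19 = 0.6605
D_tc = 1.63 × 0.8090 × 22.64 × 83.62 × 0.6605 = 1649 m
D_f = 1.27 × (1649)^1.03 = 2615 m
     = 2.615 km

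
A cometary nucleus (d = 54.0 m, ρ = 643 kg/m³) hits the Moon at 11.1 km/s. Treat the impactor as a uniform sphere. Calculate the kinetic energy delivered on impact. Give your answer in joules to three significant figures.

v = 11100 m/s.
Mass m = (π/6) ρ d³ = (π/6) × 643 × (54)³ = 5.301 × 10^7 kg
E = ½ m v² = 0.5 × 5.301 × 10^7 × (11100)² = 3.266 × 10^15 J

E ≈ 3.27 × 10^15 J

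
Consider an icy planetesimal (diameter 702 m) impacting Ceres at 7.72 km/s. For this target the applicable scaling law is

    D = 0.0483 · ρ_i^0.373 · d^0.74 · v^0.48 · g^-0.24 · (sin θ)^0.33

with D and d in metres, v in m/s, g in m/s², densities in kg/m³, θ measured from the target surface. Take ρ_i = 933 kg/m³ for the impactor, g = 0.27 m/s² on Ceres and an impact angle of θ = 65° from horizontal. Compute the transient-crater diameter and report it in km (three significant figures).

D ≈ 7.70 km

In SI units: v = 7720 m/s.
ρ_i^0.373 = 933^0.373 = 12.82
d^0.74 = 702^0.74 = 127.7
v^0.48 = 7720^0.48 = 73.46
g^-0.24 = 0.27^-0.24 = 1.369
(sin 65°)^0.33 = 0.9063^0.33 = 0.9681
D = 0.0483 × 12.82 × 127.7 × 73.46 × 1.369 × 0.9681 = 7698 m
   = 7.698 km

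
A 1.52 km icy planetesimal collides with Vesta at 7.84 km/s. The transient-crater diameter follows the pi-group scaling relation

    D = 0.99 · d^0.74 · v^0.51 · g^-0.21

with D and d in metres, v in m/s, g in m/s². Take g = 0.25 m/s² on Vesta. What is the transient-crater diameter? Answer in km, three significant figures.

In SI units: d = 1520 m, v = 7840 m/s.
d^0.74 = 1520^0.74 = 226.2
v^0.51 = 7840^0.51 = 96.85
g^-0.21 = 0.25^-0.21 = 1.338
D = 0.99 × 226.2 × 96.85 × 1.338 = 29019 m
   = 29.02 km

D ≈ 29.0 km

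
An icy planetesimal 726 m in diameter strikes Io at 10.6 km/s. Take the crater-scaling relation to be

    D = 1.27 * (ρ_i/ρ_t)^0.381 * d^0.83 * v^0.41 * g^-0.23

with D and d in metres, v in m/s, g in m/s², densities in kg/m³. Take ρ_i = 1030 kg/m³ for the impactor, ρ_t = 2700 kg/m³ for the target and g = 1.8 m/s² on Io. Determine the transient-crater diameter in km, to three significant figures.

D ≈ 8.14 km

In SI units: v = 10600 m/s.
(ρ_i/ρ_t)^0.381 = (1030/2700)^0.381 = 0.6927
d^0.83 = 726^0.83 = 236.9
v^0.41 = 10600^0.41 = 44.71
g^-0.23 = 1.8^-0.23 = 0.8735
D = 1.27 × 0.6927 × 236.9 × 44.71 × 0.8735 = 8139 m
   = 8.139 km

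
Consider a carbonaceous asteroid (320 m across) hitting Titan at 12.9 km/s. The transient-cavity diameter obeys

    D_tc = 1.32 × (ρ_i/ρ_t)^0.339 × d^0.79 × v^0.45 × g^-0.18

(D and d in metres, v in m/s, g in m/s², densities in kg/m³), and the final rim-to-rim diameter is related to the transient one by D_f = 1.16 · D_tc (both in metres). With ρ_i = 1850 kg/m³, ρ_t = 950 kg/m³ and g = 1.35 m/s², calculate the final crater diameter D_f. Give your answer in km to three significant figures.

v = 12900 m/s.
(ρ_i/ρ_t)^0.339 = (1850/950)^0.339 = 1.253
d^0.79 = 320^0.79 = 95.29
v^0.45 = 12900^0.45 = 70.76
g^-0.18 = 1.35^-0.18 = 0.9474
D_tc = 1.32 × 1.253 × 95.29 × 70.76 × 0.9474 = 10570 m
D_f = 1.16 × 10570 = 12261 m
     = 12.26 km

D_f ≈ 12.3 km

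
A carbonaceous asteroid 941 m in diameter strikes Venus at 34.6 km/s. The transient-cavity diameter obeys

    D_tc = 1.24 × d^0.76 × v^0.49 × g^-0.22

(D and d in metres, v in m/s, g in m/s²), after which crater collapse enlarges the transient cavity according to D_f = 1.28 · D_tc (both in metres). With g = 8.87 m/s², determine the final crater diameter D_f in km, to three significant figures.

D_f ≈ 29.9 km

v = 34600 m/s.
d^0.76 = 941^0.76 = 181.9
v^0.49 = 34600^0.49 = 167.6
g^-0.22 = 8.87^-0.22 = 0.6187
D_tc = 1.24 × 181.9 × 167.6 × 0.6187 = 23390 m
D_f = 1.28 × 23390 = 29939 m
     = 29.94 km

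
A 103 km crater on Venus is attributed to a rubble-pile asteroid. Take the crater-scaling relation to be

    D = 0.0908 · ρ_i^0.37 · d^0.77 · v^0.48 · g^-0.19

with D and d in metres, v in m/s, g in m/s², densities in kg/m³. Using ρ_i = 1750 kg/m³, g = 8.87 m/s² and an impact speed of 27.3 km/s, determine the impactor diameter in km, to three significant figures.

Rearranging for d: d = [D / (0.0908 · 1750^0.37 · 27300^0.48 · 8.87^-0.19)]^(1/0.77).
D = 103000 m.
1750^0.37 = 15.85
27300^0.48 = 134.7
8.87^-0.19 = 0.6605
Denominator = 0.0908 × 15.85 × 134.7 × 0.6605 = 128.0
D / 128.0 = 103000 / 128.0 = 804.7
d = 804.7^(1/0.77) = 804.7^1.2987 = 5937 m

d ≈ 5.94 km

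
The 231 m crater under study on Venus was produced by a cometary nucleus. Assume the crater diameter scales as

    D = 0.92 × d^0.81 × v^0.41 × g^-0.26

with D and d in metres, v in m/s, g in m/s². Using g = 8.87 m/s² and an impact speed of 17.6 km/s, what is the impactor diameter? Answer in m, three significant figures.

Rearranging for d: d = [D / (0.92 · 17600^0.41 · 8.87^-0.26)]^(1/0.81).
17600^0.41 = 55.04
8.87^-0.26 = 0.5669
Denominator = 0.92 × 55.04 × 0.5669 = 28.71
D / 28.71 = 231 / 28.71 = 8.046
d = 8.046^(1/0.81) = 8.046^1.2346 = 13.12 m

d ≈ 13.1 m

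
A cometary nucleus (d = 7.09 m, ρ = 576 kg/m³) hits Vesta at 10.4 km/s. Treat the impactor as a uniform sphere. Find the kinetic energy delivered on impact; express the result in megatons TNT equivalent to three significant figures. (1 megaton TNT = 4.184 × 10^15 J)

E ≈ 1.39 × 10^-3 Mt TNT

v = 10400 m/s.
Mass m = (π/6) ρ d³ = (π/6) × 576 × (7.09)³ = 1.075 × 10^5 kg
E = ½ m v² = 0.5 × 1.075 × 10^5 × (10400)² = 5.814 × 10^12 J
   = 5.814 × 10^12 / 4.184×10^15 = 1.390 × 10^-3 Mt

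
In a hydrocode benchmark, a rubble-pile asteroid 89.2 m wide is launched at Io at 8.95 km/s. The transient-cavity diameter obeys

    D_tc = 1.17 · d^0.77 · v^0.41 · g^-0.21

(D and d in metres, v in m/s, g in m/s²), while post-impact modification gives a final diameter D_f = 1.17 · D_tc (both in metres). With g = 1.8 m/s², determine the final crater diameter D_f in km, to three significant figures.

D_f ≈ 1.60 km

v = 8950 m/s.
d^0.77 = 89.2^0.77 = 31.75
v^0.41 = 8950^0.41 = 41.71
g^-0.21 = 1.8^-0.21 = 0.8839
D_tc = 1.17 × 31.75 × 41.71 × 0.8839 = 1370 m
D_f = 1.17 × 1370 = 1603 m
     = 1.603 km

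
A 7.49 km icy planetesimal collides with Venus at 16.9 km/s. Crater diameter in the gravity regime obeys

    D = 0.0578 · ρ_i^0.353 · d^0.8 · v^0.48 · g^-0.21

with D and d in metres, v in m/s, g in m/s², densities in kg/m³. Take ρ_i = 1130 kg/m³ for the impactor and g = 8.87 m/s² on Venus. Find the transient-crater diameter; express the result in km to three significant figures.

D ≈ 58.8 km

In SI units: d = 7490 m, v = 16900 m/s.
ρ_i^0.353 = 1130^0.353 = 11.96
d^0.8 = 7490^0.8 = 1258
v^0.48 = 16900^0.48 = 107.0
g^-0.21 = 8.87^-0.21 = 0.6323
D = 0.0578 × 11.96 × 1258 × 107.0 × 0.6323 = 58836 m
   = 58.84 km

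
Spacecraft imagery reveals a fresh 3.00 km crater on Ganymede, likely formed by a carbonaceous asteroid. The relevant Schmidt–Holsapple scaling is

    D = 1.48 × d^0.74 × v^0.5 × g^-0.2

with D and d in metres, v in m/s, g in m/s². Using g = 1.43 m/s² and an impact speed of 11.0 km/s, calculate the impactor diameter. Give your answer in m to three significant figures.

d ≈ 60.3 m

Rearranging for d: d = [D / (1.48 · 11000^0.5 · 1.43^-0.2)]^(1/0.74).
D = 3000 m.
11000^0.5 = 104.9
1.43^-0.2 = 0.9310
Denominator = 1.48 × 104.9 × 0.9310 = 144.5
D / 144.5 = 3000 / 144.5 = 20.76
d = 20.76^(1/0.74) = 20.76^1.3514 = 60.27 m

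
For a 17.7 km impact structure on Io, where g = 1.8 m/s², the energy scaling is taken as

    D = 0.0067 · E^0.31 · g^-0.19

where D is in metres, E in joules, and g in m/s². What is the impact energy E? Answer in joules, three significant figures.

E ≈ 7.45 × 10^20 J

Rearranging: E = [D / (0.0067 · g^-0.19)]^(1/0.31).
D = 17700 m.
g^-0.19 = 1.8^-0.19 = 0.8943
D / (0.0067 × 0.8943) = 17700 / (5.992 × 10^-3) = 2.954 × 10^6
E = (2.954 × 10^6)^3.2258 = 7.452 × 10^20 J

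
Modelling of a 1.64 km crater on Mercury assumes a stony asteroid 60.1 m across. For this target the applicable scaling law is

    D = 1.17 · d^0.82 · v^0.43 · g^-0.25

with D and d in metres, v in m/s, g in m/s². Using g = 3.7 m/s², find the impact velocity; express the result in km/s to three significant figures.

Rearranging for v: v = [D / (1.17 · 60.1^0.82 · 3.7^-0.25)]^(1/0.43).
D = 1640 m.
60.1^0.82 = 28.75
3.7^-0.25 = 0.7210
Denominator = 1.17 × 28.75 × 0.7210 = 24.25
D / 24.25 = 1640 / 24.25 = 67.63
v = 67.63^(1/0.43) = 67.63^2.3256 = 18037 m/s

v ≈ 18.0 km/s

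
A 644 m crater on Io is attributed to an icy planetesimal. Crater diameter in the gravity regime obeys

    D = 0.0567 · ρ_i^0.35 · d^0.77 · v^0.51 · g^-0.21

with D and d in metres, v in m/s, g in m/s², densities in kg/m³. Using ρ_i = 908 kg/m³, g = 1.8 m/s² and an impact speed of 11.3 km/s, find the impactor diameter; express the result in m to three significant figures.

Rearranging for d: d = [D / (0.0567 · 908^0.35 · 11300^0.51 · 1.8^-0.21)]^(1/0.77).
908^0.35 = 10.85
11300^0.51 = 116.7
1.8^-0.21 = 0.8839
Denominator = 0.0567 × 10.85 × 116.7 × 0.8839 = 63.46
D / 63.46 = 644 / 63.46 = 10.15
d = 10.15^(1/0.77) = 10.15^1.2987 = 20.28 m

d ≈ 20.3 m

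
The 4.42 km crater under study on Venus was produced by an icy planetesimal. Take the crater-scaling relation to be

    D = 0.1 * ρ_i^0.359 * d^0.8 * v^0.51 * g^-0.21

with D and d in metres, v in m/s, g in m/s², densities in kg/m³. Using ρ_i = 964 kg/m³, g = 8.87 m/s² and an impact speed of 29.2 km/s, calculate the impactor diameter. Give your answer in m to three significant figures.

d ≈ 74.1 m

Rearranging for d: d = [D / (0.1 · 964^0.359 · 29200^0.51 · 8.87^-0.21)]^(1/0.8).
D = 4420 m.
964^0.359 = 11.78
29200^0.51 = 189.4
8.87^-0.21 = 0.6323
Denominator = 0.1 × 11.78 × 189.4 × 0.6323 = 141.1
D / 141.1 = 4420 / 141.1 = 31.33
d = 31.33^(1/0.8) = 31.33^1.25 = 74.12 m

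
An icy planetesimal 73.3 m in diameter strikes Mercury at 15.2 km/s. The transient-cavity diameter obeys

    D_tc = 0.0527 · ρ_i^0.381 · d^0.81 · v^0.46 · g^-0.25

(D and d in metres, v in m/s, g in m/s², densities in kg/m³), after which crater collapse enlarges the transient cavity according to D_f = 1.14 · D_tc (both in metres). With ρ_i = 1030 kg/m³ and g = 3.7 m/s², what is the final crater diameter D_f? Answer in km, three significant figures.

D_f ≈ 1.66 km

v = 15200 m/s.
ρ_i^0.381 = 1030^0.381 = 14.06
d^0.81 = 73.3^0.81 = 32.41
v^0.46 = 15200^0.46 = 83.88
g^-0.25 = 3.7^-0.25 = 0.7210
D_tc = 0.0527 × 14.06 × 32.41 × 83.88 × 0.7210 = 1452 m
D_f = 1.14 × 1452 = 1655 m
     = 1.655 km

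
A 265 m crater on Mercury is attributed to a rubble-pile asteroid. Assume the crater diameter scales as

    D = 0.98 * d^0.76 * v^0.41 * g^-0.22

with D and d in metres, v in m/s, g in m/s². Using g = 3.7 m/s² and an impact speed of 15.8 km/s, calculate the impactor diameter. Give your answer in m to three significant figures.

Rearranging for d: d = [D / (0.98 · 15800^0.41 · 3.7^-0.22)]^(1/0.76).
15800^0.41 = 52.66
3.7^-0.22 = 0.7499
Denominator = 0.98 × 52.66 × 0.7499 = 38.70
D / 38.70 = 265 / 38.70 = 6.848
d = 6.848^(1/0.76) = 6.848^1.3158 = 12.57 m

d ≈ 12.6 m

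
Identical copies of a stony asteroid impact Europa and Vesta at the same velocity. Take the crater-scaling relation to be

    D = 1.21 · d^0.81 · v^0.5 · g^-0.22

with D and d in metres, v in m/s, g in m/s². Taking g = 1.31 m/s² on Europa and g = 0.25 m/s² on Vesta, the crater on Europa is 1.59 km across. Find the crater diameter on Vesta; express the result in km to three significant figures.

All impactor-dependent factors cancel in the ratio, leaving D_Vesta/D_Europa = (g_Vesta/g_Europa)^-0.22.
(0.25/1.31)^-0.22 = 0.1908^-0.22 = 1.440
D_Vesta = 1.440 × 1.59 km = 2.29 km

D ≈ 2.29 km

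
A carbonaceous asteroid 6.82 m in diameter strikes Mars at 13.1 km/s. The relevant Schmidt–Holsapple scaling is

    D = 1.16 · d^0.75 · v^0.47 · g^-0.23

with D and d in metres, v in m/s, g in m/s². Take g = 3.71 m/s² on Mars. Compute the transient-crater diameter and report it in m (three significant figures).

D ≈ 312 m

In SI units: v = 13100 m/s.
d^0.75 = 6.82^0.75 = 4.220
v^0.47 = 13100^0.47 = 86.12
g^-0.23 = 3.71^-0.23 = 0.7397
D = 1.16 × 4.220 × 86.12 × 0.7397 = 311.8 m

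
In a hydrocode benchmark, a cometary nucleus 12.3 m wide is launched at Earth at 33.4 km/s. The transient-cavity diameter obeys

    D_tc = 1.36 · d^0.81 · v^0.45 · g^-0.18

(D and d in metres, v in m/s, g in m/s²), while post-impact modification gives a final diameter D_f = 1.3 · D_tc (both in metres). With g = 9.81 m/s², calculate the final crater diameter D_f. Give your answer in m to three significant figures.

D_f ≈ 972 m

v = 33400 m/s.
d^0.81 = 12.3^0.81 = 7.635
v^0.45 = 33400^0.45 = 108.6
g^-0.18 = 9.81^-0.18 = 0.6630
D_tc = 1.36 × 7.635 × 108.6 × 0.6630 = 747.6 m
D_f = 1.3 × 747.6 = 971.9 m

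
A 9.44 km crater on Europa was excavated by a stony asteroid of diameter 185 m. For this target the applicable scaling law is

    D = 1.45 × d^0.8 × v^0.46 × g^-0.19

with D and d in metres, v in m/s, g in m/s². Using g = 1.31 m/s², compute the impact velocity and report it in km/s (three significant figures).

Rearranging for v: v = [D / (1.45 · 185^0.8 · 1.31^-0.19)]^(1/0.46).
D = 9440 m.
185^0.8 = 65.12
1.31^-0.19 = 0.9500
Denominator = 1.45 × 65.12 × 0.9500 = 89.70
D / 89.70 = 9440 / 89.70 = 105.2
v = 105.2^(1/0.46) = 105.2^2.1739 = 24869 m/s

v ≈ 24.9 km/s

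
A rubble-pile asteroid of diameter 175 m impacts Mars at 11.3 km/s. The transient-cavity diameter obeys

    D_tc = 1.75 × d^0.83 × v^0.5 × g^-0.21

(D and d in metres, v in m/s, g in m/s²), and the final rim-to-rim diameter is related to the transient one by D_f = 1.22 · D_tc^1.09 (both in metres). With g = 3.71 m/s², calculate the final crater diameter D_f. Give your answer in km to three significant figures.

D_f ≈ 28.8 km

v = 11300 m/s.
d^0.83 = 175^0.83 = 72.73
v^0.5 = 11300^0.5 = 106.3
g^-0.21 = 3.71^-0.21 = 0.7593
D_tc = 1.75 × 72.73 × 106.3 × 0.7593 = 10270 m
D_f = 1.22 × (10270)^1.09 = 28772 m
     = 28.77 km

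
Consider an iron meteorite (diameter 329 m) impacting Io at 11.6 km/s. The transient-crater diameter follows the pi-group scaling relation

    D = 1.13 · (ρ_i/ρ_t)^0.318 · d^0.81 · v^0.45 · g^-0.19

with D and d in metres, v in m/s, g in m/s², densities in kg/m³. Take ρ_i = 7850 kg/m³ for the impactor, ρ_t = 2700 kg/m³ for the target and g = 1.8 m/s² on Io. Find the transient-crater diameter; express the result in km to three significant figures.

In SI units: v = 11600 m/s.
(ρ_i/ρ_t)^0.318 = (7850/2700)^0.318 = 1.404
d^0.81 = 329^0.81 = 109.4
v^0.45 = 11600^0.45 = 67.45
g^-0.19 = 1.8^-0.19 = 0.8943
D = 1.13 × 1.404 × 109.4 × 67.45 × 0.8943 = 10470 m
   = 10.47 km

D ≈ 10.5 km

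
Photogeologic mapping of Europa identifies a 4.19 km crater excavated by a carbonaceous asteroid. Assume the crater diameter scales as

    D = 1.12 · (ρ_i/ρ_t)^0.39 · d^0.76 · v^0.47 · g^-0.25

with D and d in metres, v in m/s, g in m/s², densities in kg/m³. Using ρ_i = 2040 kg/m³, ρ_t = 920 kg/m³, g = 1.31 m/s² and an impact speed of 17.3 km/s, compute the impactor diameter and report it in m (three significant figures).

Rearranging for d: d = [D / (1.12 · (2040/920)^0.39 · 17300^0.47 · 1.31^-0.25)]^(1/0.76).
D = 4190 m.
(2040/920)^0.39 = 1.364
17300^0.47 = 98.15
1.31^-0.25 = 0.9347
Denominator = 1.12 × 1.364 × 98.15 × 0.9347 = 140.2
D / 140.2 = 4190 / 140.2 = 29.89
d = 29.89^(1/0.76) = 29.89^1.3158 = 87.40 m

d ≈ 87.4 m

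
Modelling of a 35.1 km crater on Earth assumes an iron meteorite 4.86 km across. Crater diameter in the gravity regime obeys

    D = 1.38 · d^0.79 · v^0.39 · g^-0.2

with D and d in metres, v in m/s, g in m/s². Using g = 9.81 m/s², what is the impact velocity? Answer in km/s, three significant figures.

Rearranging for v: v = [D / (1.38 · 4860^0.79 · 9.81^-0.2)]^(1/0.39).
D = 35100 m.
4860^0.79 = 817.4
9.81^-0.2 = 0.6334
Denominator = 1.38 × 817.4 × 0.6334 = 714.5
D / 714.5 = 35100 / 714.5 = 49.13
v = 49.13^(1/0.39) = 49.13^2.5641 = 21716 m/s

v ≈ 21.7 km/s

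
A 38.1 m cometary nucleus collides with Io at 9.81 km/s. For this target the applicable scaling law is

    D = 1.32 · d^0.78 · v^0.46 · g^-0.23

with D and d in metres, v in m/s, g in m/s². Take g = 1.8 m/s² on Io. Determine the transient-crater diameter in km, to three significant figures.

D ≈ 1.35 km

In SI units: v = 9810 m/s.
d^0.78 = 38.1^0.78 = 17.10
v^0.46 = 9810^0.46 = 68.58
g^-0.23 = 1.8^-0.23 = 0.8735
D = 1.32 × 17.10 × 68.58 × 0.8735 = 1352 m
   = 1.352 km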